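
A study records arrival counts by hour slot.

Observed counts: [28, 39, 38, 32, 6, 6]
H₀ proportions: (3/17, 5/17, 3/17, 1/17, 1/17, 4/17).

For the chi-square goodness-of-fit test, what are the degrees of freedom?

degrees of freedom = 5

df = k − 1 = 6 − 1 = 5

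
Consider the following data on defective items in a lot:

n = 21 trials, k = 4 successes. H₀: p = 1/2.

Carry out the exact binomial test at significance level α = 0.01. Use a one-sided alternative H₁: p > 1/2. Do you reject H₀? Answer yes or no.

reject H₀: no

Exact binomial: n=21, k=4, p₀=1/2=0.5000
P(X≥4) from Σ C(n,i)·p₀^i·(1−p₀)^(n−i)
p-value (one-sided, H₁ greater) = 0.99926
At α=0.01: p ≥ α → fail to reject H₀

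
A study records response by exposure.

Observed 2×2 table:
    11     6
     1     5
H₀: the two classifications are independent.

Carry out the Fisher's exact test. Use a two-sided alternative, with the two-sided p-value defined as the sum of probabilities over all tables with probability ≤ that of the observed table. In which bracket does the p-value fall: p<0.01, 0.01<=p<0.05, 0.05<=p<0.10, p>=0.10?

Margins: r₁=17, r₂=6, c₁=12, c₂=11, n=23
p_obs = C(17,11)·C(6,1)/C(23,12); sum pmf over tables with pmf ≤ p_obs
p-value (two-sided) = 0.06865
→ bracket: 0.05<=p<0.10

p-value bracket: 0.05<=p<0.10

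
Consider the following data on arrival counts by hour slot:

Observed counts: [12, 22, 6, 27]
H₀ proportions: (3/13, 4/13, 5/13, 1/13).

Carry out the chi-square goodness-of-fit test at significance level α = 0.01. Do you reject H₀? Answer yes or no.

n = 67; E_i = n·p_i = [15.46, 20.62, 25.77, 5.15]
χ² = (12−15.46)²/15.46 + (22−20.62)²/20.62 + (6−25.77)²/25.77 + (27−5.15)²/5.15 = 108.6358
df = 3
p-value (upper-tail) = 0.00000
At α=0.01: p < α → reject H₀

reject H₀: yes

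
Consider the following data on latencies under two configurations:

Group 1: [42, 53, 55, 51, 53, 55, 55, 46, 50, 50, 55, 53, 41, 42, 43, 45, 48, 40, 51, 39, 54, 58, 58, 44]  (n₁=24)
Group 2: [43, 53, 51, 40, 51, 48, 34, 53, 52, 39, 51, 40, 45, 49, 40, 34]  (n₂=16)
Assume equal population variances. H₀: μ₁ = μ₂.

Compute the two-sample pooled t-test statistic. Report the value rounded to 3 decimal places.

test statistic = 1.993

x̄₁=49.208, s₁=5.964, n₁=24
x̄₂=45.188, s₂=6.666, n₂=16
s_p² = [23·5.964² + 15·6.666²]/38 = 39.0630
SE = √(s_p²·(1/24+1/16)) = 2.0172
t = (49.208−45.188)/2.0172 = 1.9933
df = 38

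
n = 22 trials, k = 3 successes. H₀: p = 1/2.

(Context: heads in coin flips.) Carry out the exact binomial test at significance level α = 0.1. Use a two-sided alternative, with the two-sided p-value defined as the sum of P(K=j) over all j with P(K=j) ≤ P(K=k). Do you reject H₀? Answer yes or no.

Exact binomial: n=22, k=3, p₀=1/2=0.5000
P(X=j) = C(n,j)·p₀^j·(1−p₀)^(n−j); p = Σ P(X=j) over j with P(X=j) ≤ P(X=3)
p-value (two-sided) = 0.00086
At α=0.1: p < α → reject H₀

reject H₀: yes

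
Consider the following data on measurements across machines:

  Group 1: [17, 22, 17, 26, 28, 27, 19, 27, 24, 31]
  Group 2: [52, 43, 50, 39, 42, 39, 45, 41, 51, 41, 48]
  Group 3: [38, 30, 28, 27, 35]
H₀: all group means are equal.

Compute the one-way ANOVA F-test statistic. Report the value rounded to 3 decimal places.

Group means [23.80, 44.64, 31.60], grand mean 34.115
SSB = Σnᵢ(x̄ᵢ−x̄)² = 2313.308; SSW = ΣΣ(x−x̄ᵢ)² = 537.345
MSB = 2313.308/2 = 1156.6542; MSW = 537.345/23 = 23.3628
F = MSB/MSW = 49.5083
df = (2, 23)

test statistic = 49.508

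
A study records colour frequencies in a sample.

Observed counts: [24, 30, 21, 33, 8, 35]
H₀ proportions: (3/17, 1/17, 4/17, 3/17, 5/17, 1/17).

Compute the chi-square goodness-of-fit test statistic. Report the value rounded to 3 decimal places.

n = 151; E_i = n·p_i = [26.65, 8.88, 35.53, 26.65, 44.41, 8.88]
χ² = (24−26.65)²/26.65 + (30−8.88)²/8.88 + (21−35.53)²/35.53 + (33−26.65)²/26.65 + (8−44.41)²/44.41 + (35−8.88)²/8.88 = 164.5752
df = 5

test statistic = 164.575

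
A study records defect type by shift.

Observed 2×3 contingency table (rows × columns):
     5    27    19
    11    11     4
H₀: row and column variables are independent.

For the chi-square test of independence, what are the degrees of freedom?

df = (r−1)(c−1) = (2−1)·(3−1) = 2

degrees of freedom = 2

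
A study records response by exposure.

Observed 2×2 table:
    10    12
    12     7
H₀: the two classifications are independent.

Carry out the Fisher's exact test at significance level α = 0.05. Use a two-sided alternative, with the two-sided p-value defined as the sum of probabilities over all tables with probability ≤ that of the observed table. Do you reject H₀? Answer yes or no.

reject H₀: no

Margins: r₁=22, r₂=19, c₁=22, c₂=19, n=41
p_obs = C(22,10)·C(19,12)/C(41,22); sum pmf over tables with pmf ≤ p_obs
p-value (two-sided) = 0.35011
At α=0.05: p ≥ α → fail to reject H₀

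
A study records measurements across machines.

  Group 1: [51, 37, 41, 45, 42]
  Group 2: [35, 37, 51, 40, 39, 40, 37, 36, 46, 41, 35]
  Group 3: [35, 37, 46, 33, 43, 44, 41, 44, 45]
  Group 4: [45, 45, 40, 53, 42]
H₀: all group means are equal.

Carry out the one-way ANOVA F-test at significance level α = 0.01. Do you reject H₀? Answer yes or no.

reject H₀: no

Group means [43.20, 39.73, 40.89, 45.00], grand mean 41.533
SSB = Σnᵢ(x̄ᵢ−x̄)² = 113.596; SSW = ΣΣ(x−x̄ᵢ)² = 627.871
MSB = 113.596/3 = 37.8653; MSW = 627.871/26 = 24.1489
F = MSB/MSW = 1.5680
df = (3, 26)
p-value (upper-tail) = 0.22098
At α=0.01: p ≥ α → fail to reject H₀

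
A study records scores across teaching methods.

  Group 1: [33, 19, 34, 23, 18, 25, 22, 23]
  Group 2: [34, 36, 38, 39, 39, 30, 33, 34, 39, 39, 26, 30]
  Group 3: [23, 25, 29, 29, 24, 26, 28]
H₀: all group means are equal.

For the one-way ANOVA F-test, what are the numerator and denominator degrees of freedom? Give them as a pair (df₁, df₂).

degrees of freedom = [2, 24]

k = 3 groups, N = 27 total
df = (k−1, N−k) = (3−1, 27−3) = (2, 24)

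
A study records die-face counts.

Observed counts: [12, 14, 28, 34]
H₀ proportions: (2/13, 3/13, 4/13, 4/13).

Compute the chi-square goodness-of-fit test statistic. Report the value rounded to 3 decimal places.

test statistic = 3.936

n = 88; E_i = n·p_i = [13.54, 20.31, 27.08, 27.08]
χ² = (12−13.54)²/13.54 + (14−20.31)²/20.31 + (28−27.08)²/27.08 + (34−27.08)²/27.08 = 3.9356
df = 3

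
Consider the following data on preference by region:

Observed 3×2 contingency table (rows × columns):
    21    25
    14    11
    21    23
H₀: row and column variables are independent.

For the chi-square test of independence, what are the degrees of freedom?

degrees of freedom = 2

df = (r−1)(c−1) = (3−1)·(2−1) = 2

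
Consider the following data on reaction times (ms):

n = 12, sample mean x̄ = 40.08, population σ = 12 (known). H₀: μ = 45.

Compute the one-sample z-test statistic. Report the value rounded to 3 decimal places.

test statistic = -1.420

SE = σ/√n = 12/√12 = 3.4641
z = (x̄−μ₀)/SE = (40.08−45)/3.4641 = -1.4203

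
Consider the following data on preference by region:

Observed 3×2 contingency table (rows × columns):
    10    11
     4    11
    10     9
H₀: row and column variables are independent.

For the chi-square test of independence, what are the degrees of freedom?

degrees of freedom = 2

df = (r−1)(c−1) = (3−1)·(2−1) = 2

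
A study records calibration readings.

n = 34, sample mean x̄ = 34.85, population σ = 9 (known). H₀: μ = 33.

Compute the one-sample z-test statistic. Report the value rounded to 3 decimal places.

test statistic = 1.199

SE = σ/√n = 9/√34 = 1.5435
z = (x̄−μ₀)/SE = (34.85−33)/1.5435 = 1.1986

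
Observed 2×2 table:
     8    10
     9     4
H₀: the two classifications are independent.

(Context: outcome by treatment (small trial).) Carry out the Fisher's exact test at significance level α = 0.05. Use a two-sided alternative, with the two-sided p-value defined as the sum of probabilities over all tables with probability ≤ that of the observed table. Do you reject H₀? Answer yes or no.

Margins: r₁=18, r₂=13, c₁=17, c₂=14, n=31
p_obs = C(18,8)·C(13,9)/C(31,17); sum pmf over tables with pmf ≤ p_obs
p-value (two-sided) = 0.27494
At α=0.05: p ≥ α → fail to reject H₀

reject H₀: no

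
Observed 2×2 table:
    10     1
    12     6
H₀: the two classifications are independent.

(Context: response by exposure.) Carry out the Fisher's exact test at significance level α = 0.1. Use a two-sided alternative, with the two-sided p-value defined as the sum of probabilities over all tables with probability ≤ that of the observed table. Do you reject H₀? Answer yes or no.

Margins: r₁=11, r₂=18, c₁=22, c₂=7, n=29
p_obs = C(11,10)·C(18,12)/C(29,22); sum pmf over tables with pmf ≤ p_obs
p-value (two-sided) = 0.20205
At α=0.1: p ≥ α → fail to reject H₀

reject H₀: no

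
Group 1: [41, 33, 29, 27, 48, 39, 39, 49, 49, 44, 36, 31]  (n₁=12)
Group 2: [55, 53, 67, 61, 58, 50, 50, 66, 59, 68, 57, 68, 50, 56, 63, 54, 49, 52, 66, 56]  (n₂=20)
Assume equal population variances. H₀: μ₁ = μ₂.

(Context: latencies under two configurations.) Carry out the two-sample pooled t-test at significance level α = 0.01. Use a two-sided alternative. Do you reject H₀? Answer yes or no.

x̄₁=38.750, s₁=7.759, n₁=12
x̄₂=57.900, s₂=6.537, n₂=20
s_p² = [11·7.759² + 19·6.537²]/30 = 49.1350
SE = √(s_p²·(1/12+1/20)) = 2.5596
t = (38.750−57.900)/2.5596 = -7.4818
df = 30
p-value (two-sided) = 0.00000
At α=0.01: p < α → reject H₀

reject H₀: yes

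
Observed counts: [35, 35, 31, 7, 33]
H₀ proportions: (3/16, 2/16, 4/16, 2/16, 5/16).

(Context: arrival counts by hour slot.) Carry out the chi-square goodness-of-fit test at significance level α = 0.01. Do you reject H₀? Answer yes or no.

reject H₀: yes

n = 141; E_i = n·p_i = [26.44, 17.62, 35.25, 17.62, 44.06]
χ² = (35−26.44)²/26.44 + (35−17.62)²/17.62 + (31−35.25)²/35.25 + (7−17.62)²/17.62 + (33−44.06)²/44.06 = 29.5967
df = 4
p-value (upper-tail) = 0.00001
At α=0.01: p < α → reject H₀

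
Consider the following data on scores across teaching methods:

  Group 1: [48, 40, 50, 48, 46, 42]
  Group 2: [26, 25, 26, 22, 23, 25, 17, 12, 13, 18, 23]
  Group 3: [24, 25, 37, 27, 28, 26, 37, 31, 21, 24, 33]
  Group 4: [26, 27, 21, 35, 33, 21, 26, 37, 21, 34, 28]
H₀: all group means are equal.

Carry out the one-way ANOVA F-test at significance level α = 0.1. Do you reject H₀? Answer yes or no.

Group means [45.67, 20.91, 28.45, 28.09], grand mean 28.872
SSB = Σnᵢ(x̄ᵢ−x̄)² = 2398.480; SSW = ΣΣ(x−x̄ᵢ)² = 971.879
MSB = 2398.480/3 = 799.4934; MSW = 971.879/35 = 27.7680
F = MSB/MSW = 28.7919
df = (3, 35)
p-value (upper-tail) = 0.00000
At α=0.1: p < α → reject H₀

reject H₀: yes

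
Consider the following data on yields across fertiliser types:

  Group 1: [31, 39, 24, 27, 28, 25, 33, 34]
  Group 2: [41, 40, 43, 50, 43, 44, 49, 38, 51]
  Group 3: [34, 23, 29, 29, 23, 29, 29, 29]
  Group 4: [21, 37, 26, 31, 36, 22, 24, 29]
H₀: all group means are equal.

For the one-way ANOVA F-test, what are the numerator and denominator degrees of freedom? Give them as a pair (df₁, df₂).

degrees of freedom = [3, 29]

k = 4 groups, N = 33 total
df = (k−1, N−k) = (4−1, 33−4) = (3, 29)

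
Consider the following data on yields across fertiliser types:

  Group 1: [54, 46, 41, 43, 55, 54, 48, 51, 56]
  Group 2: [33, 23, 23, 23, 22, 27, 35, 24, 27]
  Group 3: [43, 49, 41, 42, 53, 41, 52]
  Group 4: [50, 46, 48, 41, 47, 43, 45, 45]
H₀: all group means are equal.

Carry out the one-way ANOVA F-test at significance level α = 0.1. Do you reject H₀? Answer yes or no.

Group means [49.78, 26.33, 45.86, 45.62], grand mean 41.545
SSB = Σnᵢ(x̄ᵢ−x̄)² = 2955.894; SSW = ΣΣ(x−x̄ᵢ)² = 646.288
MSB = 2955.894/3 = 985.2980; MSW = 646.288/29 = 22.2858
F = MSB/MSW = 44.2120
df = (3, 29)
p-value (upper-tail) = 0.00000
At α=0.1: p < α → reject H₀

reject H₀: yes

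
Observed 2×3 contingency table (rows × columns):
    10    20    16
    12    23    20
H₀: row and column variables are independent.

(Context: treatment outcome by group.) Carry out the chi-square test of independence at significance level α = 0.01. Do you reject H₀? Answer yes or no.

reject H₀: no

Row totals [46, 55], col totals [22, 43, 36], n=101
χ² = (10−10.02)²/10.02 + (20−19.58)²/19.58 + (16−16.40)²/16.40 + (12−11.98)²/11.98 + (23−23.42)²/23.42 + (20−19.60)²/19.60 = 0.0339
df = 2
p-value (upper-tail) = 0.98322
At α=0.01: p ≥ α → fail to reject H₀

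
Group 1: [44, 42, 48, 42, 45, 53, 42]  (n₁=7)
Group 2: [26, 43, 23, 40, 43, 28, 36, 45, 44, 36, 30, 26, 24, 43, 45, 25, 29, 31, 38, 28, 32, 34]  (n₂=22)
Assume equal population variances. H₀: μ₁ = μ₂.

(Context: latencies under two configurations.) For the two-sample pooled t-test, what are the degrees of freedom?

degrees of freedom = 27

df = n₁ + n₂ − 2 = 7 + 22 − 2 = 27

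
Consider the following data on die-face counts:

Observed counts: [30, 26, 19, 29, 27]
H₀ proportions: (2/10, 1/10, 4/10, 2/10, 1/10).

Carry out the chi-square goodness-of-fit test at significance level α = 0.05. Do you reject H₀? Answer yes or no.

reject H₀: yes

n = 131; E_i = n·p_i = [26.20, 13.10, 52.40, 26.20, 13.10]
χ² = (30−26.20)²/26.20 + (26−13.10)²/13.10 + (19−52.40)²/52.40 + (29−26.20)²/26.20 + (27−13.10)²/13.10 = 49.5916
df = 4
p-value (upper-tail) = 0.00000
At α=0.05: p < α → reject H₀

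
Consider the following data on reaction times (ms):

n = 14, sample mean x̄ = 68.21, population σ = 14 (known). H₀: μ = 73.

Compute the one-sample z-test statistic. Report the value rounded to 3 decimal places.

test statistic = -1.280

SE = σ/√n = 14/√14 = 3.7417
z = (x̄−μ₀)/SE = (68.21−73)/3.7417 = -1.2802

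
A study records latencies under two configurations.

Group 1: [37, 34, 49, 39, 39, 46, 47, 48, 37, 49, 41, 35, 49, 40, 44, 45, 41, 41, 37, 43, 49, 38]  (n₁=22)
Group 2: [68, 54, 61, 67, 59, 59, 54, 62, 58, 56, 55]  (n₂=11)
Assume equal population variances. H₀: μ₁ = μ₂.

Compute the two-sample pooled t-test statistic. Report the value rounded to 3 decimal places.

x̄₁=42.182, s₁=4.953, n₁=22
x̄₂=59.364, s₂=4.822, n₂=11
s_p² = [21·4.953² + 10·4.822²]/31 = 24.1232
SE = √(s_p²·(1/22+1/11)) = 1.8137
t = (42.182−59.364)/1.8137 = -9.4733
df = 31

test statistic = -9.473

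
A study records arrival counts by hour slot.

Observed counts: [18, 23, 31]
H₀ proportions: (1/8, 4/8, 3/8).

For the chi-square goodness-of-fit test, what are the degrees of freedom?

df = k − 1 = 3 − 1 = 2

degrees of freedom = 2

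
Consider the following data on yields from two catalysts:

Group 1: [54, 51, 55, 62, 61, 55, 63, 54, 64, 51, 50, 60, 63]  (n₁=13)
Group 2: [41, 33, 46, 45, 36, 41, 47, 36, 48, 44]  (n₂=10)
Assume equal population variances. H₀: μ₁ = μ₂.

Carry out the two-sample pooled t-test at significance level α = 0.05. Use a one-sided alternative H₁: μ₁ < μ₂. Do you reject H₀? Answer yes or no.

x̄₁=57.154, s₁=5.145, n₁=13
x̄₂=41.700, s₂=5.208, n₂=10
s_p² = [12·5.145² + 9·5.208²]/21 = 26.7520
SE = √(s_p²·(1/13+1/10)) = 2.1756
t = (57.154−41.700)/2.1756 = 7.1034
df = 21
p-value (one-sided, H₁ less) = 1.00000
At α=0.05: p ≥ α → fail to reject H₀

reject H₀: no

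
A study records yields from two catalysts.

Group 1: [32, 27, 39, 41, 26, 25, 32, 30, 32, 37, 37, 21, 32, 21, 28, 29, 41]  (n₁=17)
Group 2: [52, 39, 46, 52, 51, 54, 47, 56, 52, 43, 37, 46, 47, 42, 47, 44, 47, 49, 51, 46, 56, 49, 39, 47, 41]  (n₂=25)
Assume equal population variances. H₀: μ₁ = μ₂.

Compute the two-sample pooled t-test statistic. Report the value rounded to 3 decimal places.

x̄₁=31.176, s₁=6.277, n₁=17
x̄₂=47.200, s₂=5.172, n₂=25
s_p² = [16·6.277² + 24·5.172²]/40 = 31.8118
SE = √(s_p²·(1/17+1/25)) = 1.7731
t = (31.176−47.200)/1.7731 = -9.0372
df = 40

test statistic = -9.037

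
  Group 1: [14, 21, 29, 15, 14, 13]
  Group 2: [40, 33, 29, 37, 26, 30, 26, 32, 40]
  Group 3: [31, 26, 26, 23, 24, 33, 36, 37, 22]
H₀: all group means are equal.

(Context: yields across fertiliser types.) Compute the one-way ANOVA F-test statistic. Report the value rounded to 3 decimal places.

Group means [17.67, 32.56, 28.67], grand mean 27.375
SSB = Σnᵢ(x̄ᵢ−x̄)² = 822.069; SSW = ΣΣ(x−x̄ᵢ)² = 691.556
MSB = 822.069/2 = 411.0347; MSW = 691.556/21 = 32.9312
F = MSB/MSW = 12.4816
df = (2, 21)

test statistic = 12.482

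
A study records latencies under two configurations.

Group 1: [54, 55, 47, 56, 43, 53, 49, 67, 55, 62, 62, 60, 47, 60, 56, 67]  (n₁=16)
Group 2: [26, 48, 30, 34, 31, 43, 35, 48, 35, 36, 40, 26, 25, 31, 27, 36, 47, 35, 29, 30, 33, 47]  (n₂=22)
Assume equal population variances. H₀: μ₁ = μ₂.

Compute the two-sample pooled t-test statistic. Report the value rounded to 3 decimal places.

test statistic = 8.667

x̄₁=55.812, s₁=7.026, n₁=16
x̄₂=35.091, s₂=7.451, n₂=22
s_p² = [15·7.026² + 21·7.451²]/36 = 52.9515
SE = √(s_p²·(1/16+1/22)) = 2.3909
t = (55.812−35.091)/2.3909 = 8.6669
df = 36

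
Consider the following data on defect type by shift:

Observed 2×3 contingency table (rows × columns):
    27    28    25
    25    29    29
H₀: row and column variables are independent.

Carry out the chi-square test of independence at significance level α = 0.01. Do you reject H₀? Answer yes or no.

Row totals [80, 83], col totals [52, 57, 54], n=163
χ² = (27−25.52)²/25.52 + (28−27.98)²/27.98 + (25−26.50)²/26.50 + (25−26.48)²/26.48 + (29−29.02)²/29.02 + (29−27.50)²/27.50 = 0.3357
df = 2
p-value (upper-tail) = 0.84550
At α=0.01: p ≥ α → fail to reject H₀

reject H₀: no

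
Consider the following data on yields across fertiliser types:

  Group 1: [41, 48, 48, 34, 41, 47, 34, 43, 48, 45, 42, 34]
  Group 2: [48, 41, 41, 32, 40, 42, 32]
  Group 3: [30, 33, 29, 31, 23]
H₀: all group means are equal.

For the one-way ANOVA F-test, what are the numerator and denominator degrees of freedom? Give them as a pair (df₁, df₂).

degrees of freedom = [2, 21]

k = 3 groups, N = 24 total
df = (k−1, N−k) = (3−1, 24−3) = (2, 21)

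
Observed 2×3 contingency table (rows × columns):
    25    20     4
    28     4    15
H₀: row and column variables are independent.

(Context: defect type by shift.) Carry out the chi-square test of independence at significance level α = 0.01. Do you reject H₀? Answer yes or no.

Row totals [49, 47], col totals [53, 24, 19], n=96
χ² = (25−27.05)²/27.05 + (20−12.25)²/12.25 + (4−9.70)²/9.70 + (28−25.95)²/25.95 + (4−11.75)²/11.75 + (15−9.30)²/9.30 = 17.1707
df = 2
p-value (upper-tail) = 0.00019
At α=0.01: p < α → reject H₀

reject H₀: yes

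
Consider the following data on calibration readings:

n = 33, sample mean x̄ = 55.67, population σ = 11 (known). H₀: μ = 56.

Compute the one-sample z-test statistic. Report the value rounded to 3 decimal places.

SE = σ/√n = 11/√33 = 1.9149
z = (x̄−μ₀)/SE = (55.67−56)/1.9149 = -0.1723

test statistic = -0.172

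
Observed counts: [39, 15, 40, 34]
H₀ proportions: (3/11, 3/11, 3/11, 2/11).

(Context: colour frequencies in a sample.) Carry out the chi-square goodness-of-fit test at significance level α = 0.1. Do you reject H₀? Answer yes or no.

n = 128; E_i = n·p_i = [34.91, 34.91, 34.91, 23.27]
χ² = (39−34.91)²/34.91 + (15−34.91)²/34.91 + (40−34.91)²/34.91 + (34−23.27)²/23.27 = 17.5208
df = 3
p-value (upper-tail) = 0.00055
At α=0.1: p < α → reject H₀

reject H₀: yes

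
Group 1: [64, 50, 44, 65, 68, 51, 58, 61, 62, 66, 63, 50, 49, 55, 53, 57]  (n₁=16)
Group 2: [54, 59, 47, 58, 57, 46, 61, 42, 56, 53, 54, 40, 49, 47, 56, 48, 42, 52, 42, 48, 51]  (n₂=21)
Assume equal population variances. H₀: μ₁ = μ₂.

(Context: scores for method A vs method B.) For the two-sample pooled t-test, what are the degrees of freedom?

df = n₁ + n₂ − 2 = 16 + 21 − 2 = 35

degrees of freedom = 35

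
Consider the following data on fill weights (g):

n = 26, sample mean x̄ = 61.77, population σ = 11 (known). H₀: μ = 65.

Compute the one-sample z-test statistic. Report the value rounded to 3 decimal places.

SE = σ/√n = 11/√26 = 2.1573
z = (x̄−μ₀)/SE = (61.77−65)/2.1573 = -1.4973

test statistic = -1.497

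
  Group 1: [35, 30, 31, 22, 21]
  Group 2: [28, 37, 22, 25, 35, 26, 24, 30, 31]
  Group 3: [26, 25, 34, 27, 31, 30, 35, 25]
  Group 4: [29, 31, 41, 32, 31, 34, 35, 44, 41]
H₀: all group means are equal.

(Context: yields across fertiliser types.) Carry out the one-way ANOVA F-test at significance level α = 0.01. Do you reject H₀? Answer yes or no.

reject H₀: no

Group means [27.80, 28.67, 29.12, 35.33], grand mean 30.581
SSB = Σnᵢ(x̄ᵢ−x̄)² = 291.873; SSW = ΣΣ(x−x̄ᵢ)² = 691.675
MSB = 291.873/3 = 97.2911; MSW = 691.675/27 = 25.6176
F = MSB/MSW = 3.7978
df = (3, 27)
p-value (upper-tail) = 0.02155
At α=0.01: p ≥ α → fail to reject H₀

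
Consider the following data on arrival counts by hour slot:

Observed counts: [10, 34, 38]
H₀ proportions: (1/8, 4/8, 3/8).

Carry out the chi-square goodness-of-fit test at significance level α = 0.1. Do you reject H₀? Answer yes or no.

n = 82; E_i = n·p_i = [10.25, 41.00, 30.75]
χ² = (10−10.25)²/10.25 + (34−41.00)²/41.00 + (38−30.75)²/30.75 = 2.9106
df = 2
p-value (upper-tail) = 0.23333
At α=0.1: p ≥ α → fail to reject H₀

reject H₀: no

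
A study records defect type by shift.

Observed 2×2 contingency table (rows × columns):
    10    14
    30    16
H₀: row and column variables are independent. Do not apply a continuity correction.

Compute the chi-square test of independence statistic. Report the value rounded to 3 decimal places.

test statistic = 3.572

Row totals [24, 46], col totals [40, 30], n=70
χ² = (10−13.71)²/13.71 + (14−10.29)²/10.29 + (30−26.29)²/26.29 + (16−19.71)²/19.71 = 3.5719
df = 1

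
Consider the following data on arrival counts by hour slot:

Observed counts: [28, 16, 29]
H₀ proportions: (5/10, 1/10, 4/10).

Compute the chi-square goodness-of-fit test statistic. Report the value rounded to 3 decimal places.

test statistic = 12.349

n = 73; E_i = n·p_i = [36.50, 7.30, 29.20]
χ² = (28−36.50)²/36.50 + (16−7.30)²/7.30 + (29−29.20)²/29.20 = 12.3493
df = 2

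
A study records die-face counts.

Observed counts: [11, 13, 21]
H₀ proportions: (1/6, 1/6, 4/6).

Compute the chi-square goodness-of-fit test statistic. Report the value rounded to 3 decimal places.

n = 45; E_i = n·p_i = [7.50, 7.50, 30.00]
χ² = (11−7.50)²/7.50 + (13−7.50)²/7.50 + (21−30.00)²/30.00 = 8.3667
df = 2

test statistic = 8.367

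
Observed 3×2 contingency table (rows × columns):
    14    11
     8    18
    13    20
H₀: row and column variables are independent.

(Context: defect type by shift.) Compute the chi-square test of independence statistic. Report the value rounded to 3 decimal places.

Row totals [25, 26, 33], col totals [35, 49], n=84
χ² = (14−10.42)²/10.42 + (11−14.58)²/14.58 + (8−10.83)²/10.83 + (18−15.17)²/15.17 + (13−13.75)²/13.75 + (20−19.25)²/19.25 = 3.4536
df = 2

test statistic = 3.454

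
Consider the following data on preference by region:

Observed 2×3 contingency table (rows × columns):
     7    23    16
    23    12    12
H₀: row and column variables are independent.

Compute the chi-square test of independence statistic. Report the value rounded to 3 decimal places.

Row totals [46, 47], col totals [30, 35, 28], n=93
χ² = (7−14.84)²/14.84 + (23−17.31)²/17.31 + (16−13.85)²/13.85 + (23−15.16)²/15.16 + (12−17.69)²/17.69 + (12−14.15)²/14.15 = 12.5526
df = 2

test statistic = 12.553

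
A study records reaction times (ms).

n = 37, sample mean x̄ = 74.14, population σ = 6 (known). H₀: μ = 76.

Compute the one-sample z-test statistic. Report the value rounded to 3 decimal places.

SE = σ/√n = 6/√37 = 0.9864
z = (x̄−μ₀)/SE = (74.14−76)/0.9864 = -1.8857

test statistic = -1.886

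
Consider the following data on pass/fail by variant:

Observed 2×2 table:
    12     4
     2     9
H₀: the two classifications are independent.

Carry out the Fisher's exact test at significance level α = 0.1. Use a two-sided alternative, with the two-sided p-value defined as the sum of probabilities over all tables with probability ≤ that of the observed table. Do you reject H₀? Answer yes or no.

Margins: r₁=16, r₂=11, c₁=14, c₂=13, n=27
p_obs = C(16,12)·C(11,2)/C(27,14); sum pmf over tables with pmf ≤ p_obs
p-value (two-sided) = 0.00633
At α=0.1: p < α → reject H₀

reject H₀: yes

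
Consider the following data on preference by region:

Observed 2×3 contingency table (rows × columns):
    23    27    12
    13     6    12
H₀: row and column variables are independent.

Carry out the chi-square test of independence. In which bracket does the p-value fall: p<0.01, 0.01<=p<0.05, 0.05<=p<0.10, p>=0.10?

p-value bracket: 0.01<=p<0.05

Row totals [62, 31], col totals [36, 33, 24], n=93
χ² = (23−24.00)²/24.00 + (27−22.00)²/22.00 + (12−16.00)²/16.00 + (13−12.00)²/12.00 + (6−11.00)²/11.00 + (12−8.00)²/8.00 = 6.5341
df = 2
p-value (upper-tail) = 0.03812
→ bracket: 0.01<=p<0.05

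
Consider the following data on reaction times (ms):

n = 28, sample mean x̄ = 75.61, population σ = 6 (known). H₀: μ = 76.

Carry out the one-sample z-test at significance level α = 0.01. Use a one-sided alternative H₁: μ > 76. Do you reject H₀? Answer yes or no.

reject H₀: no

SE = σ/√n = 6/√28 = 1.1339
z = (x̄−μ₀)/SE = (75.61−76)/1.1339 = -0.3439
p-value (one-sided, H₁ greater) = 0.63456
At α=0.01: p ≥ α → fail to reject H₀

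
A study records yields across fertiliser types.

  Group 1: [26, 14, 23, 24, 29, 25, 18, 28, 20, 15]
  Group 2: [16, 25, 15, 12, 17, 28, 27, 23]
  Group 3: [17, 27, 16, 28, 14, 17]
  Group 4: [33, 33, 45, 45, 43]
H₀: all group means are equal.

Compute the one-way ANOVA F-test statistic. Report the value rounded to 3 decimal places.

test statistic = 14.640

Group means [22.20, 20.38, 19.83, 39.80], grand mean 24.241
SSB = Σnᵢ(x̄ᵢ−x̄)² = 1488.202; SSW = ΣΣ(x−x̄ᵢ)² = 847.108
MSB = 1488.202/3 = 496.0673; MSW = 847.108/25 = 33.8843
F = MSB/MSW = 14.6400
df = (3, 25)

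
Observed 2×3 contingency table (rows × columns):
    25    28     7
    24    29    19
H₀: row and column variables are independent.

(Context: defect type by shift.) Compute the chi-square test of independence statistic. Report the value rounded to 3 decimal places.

Row totals [60, 72], col totals [49, 57, 26], n=132
χ² = (25−22.27)²/22.27 + (28−25.91)²/25.91 + (7−11.82)²/11.82 + (24−26.73)²/26.73 + (29−31.09)²/31.09 + (19−14.18)²/14.18 = 4.5229
df = 2

test statistic = 4.523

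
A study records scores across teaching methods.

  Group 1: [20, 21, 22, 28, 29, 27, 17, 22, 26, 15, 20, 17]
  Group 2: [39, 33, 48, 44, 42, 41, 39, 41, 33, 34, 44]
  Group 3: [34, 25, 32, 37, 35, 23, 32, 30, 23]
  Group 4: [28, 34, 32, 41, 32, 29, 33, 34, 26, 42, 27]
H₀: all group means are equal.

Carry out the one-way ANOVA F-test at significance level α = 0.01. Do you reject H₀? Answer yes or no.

Group means [22.00, 39.82, 30.11, 32.55], grand mean 30.953
SSB = Σnᵢ(x̄ᵢ−x̄)² = 1860.654; SSW = ΣΣ(x−x̄ᵢ)² = 965.253
MSB = 1860.654/3 = 620.2182; MSW = 965.253/39 = 24.7501
F = MSB/MSW = 25.0593
df = (3, 39)
p-value (upper-tail) = 0.00000
At α=0.01: p < α → reject H₀

reject H₀: yes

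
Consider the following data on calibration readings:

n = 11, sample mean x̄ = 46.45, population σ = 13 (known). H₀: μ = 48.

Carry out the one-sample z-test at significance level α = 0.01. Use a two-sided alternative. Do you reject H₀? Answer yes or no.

reject H₀: no

SE = σ/√n = 13/√11 = 3.9196
z = (x̄−μ₀)/SE = (46.45−48)/3.9196 = -0.3954
p-value (two-sided) = 0.69252
At α=0.01: p ≥ α → fail to reject H₀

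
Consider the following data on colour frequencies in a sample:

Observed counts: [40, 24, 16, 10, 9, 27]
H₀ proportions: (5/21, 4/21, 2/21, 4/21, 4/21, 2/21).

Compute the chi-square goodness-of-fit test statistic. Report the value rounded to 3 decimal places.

test statistic = 40.958

n = 126; E_i = n·p_i = [30.00, 24.00, 12.00, 24.00, 24.00, 12.00]
χ² = (40−30.00)²/30.00 + (24−24.00)²/24.00 + (16−12.00)²/12.00 + (10−24.00)²/24.00 + (9−24.00)²/24.00 + (27−12.00)²/12.00 = 40.9583
df = 5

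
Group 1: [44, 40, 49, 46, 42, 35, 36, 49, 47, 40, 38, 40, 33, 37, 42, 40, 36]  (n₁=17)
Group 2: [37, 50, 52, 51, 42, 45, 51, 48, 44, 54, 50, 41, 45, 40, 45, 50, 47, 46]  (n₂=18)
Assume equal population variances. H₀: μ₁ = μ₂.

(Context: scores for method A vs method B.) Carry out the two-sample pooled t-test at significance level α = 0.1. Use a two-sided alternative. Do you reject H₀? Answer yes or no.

reject H₀: yes

x̄₁=40.824, s₁=4.864, n₁=17
x̄₂=46.556, s₂=4.617, n₂=18
s_p² = [16·4.864² + 17·4.617²]/33 = 22.4520
SE = √(s_p²·(1/17+1/18)) = 1.6025
t = (40.824−46.556)/1.6025 = -3.5769
df = 33
p-value (two-sided) = 0.00110
At α=0.1: p < α → reject H₀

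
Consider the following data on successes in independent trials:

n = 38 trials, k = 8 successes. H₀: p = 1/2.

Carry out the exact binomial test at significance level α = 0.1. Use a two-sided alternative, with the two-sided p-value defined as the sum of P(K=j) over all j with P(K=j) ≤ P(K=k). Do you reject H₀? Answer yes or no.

reject H₀: yes

Exact binomial: n=38, k=8, p₀=1/2=0.5000
P(X=j) = C(n,j)·p₀^j·(1−p₀)^(n−j); p = Σ P(X=j) over j with P(X=j) ≤ P(X=8)
p-value (two-sided) = 0.00047
At α=0.1: p < α → reject H₀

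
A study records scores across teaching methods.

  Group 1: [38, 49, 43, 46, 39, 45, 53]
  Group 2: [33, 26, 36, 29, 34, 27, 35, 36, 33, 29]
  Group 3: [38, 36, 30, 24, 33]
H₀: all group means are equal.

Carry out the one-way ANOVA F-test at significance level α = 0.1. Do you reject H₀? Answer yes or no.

Group means [44.71, 31.80, 32.20], grand mean 36.000
SSB = Σnᵢ(x̄ᵢ−x̄)² = 780.171; SSW = ΣΣ(x−x̄ᵢ)² = 415.829
MSB = 780.171/2 = 390.0857; MSW = 415.829/19 = 21.8857
F = MSB/MSW = 17.8238
df = (2, 19)
p-value (upper-tail) = 0.00004
At α=0.1: p < α → reject H₀

reject H₀: yes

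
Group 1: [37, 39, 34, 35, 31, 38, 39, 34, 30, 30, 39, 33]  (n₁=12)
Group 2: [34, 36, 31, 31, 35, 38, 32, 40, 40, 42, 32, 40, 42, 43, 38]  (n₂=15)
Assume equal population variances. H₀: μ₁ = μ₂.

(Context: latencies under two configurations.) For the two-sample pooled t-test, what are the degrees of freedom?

degrees of freedom = 25

df = n₁ + n₂ − 2 = 12 + 15 − 2 = 25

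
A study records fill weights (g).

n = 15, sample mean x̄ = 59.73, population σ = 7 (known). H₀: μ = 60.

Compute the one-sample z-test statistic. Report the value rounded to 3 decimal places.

test statistic = -0.149

SE = σ/√n = 7/√15 = 1.8074
z = (x̄−μ₀)/SE = (59.73−60)/1.8074 = -0.1494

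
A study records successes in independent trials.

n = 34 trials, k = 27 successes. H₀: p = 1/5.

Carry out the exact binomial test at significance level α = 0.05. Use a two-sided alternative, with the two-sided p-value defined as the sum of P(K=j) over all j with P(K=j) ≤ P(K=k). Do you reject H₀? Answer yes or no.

reject H₀: yes

Exact binomial: n=34, k=27, p₀=1/5=0.2000
P(X=j) = C(n,j)·p₀^j·(1−p₀)^(n−j); p = Σ P(X=j) over j with P(X=j) ≤ P(X=27)
p-value (two-sided) = 0.00000
At α=0.05: p < α → reject H₀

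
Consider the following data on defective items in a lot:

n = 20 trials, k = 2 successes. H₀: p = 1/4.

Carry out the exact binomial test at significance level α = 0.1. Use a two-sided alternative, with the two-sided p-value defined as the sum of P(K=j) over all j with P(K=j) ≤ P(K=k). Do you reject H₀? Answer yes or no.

Exact binomial: n=20, k=2, p₀=1/4=0.2500
P(X=j) = C(n,j)·p₀^j·(1−p₀)^(n−j); p = Σ P(X=j) over j with P(X=j) ≤ P(X=2)
p-value (two-sided) = 0.19307
At α=0.1: p ≥ α → fail to reject H₀

reject H₀: no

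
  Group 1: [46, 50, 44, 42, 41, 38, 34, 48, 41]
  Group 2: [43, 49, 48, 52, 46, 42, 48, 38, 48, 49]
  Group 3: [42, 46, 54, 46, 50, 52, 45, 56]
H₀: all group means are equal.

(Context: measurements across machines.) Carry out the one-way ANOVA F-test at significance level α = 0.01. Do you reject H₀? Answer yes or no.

Group means [42.67, 46.30, 48.88], grand mean 45.852
SSB = Σnᵢ(x̄ᵢ−x̄)² = 166.432; SSW = ΣΣ(x−x̄ᵢ)² = 518.975
MSB = 166.432/2 = 83.2162; MSW = 518.975/24 = 21.6240
F = MSB/MSW = 3.8483
df = (2, 24)
p-value (upper-tail) = 0.03551
At α=0.01: p ≥ α → fail to reject H₀

reject H₀: no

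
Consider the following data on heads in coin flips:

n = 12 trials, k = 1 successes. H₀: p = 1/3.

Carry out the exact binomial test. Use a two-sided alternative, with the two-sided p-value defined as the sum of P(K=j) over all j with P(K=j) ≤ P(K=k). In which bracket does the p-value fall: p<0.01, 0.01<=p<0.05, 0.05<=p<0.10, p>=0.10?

Exact binomial: n=12, k=1, p₀=1/3=0.3333
P(X=j) = C(n,j)·p₀^j·(1−p₀)^(n−j); p = Σ P(X=j) over j with P(X=j) ≤ P(X=1)
p-value (two-sided) = 0.07271
→ bracket: 0.05<=p<0.10

p-value bracket: 0.05<=p<0.10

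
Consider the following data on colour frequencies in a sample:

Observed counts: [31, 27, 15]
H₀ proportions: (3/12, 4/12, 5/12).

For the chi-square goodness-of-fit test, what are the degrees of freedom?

degrees of freedom = 2

df = k − 1 = 3 − 1 = 2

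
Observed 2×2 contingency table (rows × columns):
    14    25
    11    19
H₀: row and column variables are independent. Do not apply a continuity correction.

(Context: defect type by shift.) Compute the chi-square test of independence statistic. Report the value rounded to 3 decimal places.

test statistic = 0.004

Row totals [39, 30], col totals [25, 44], n=69
χ² = (14−14.13)²/14.13 + (25−24.87)²/24.87 + (11−10.87)²/10.87 + (19−19.13)²/19.13 = 0.0043
df = 1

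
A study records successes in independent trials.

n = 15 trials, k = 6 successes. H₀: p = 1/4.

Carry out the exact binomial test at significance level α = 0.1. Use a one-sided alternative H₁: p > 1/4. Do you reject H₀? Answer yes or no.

Exact binomial: n=15, k=6, p₀=1/4=0.2500
P(X≥6) from Σ C(n,i)·p₀^i·(1−p₀)^(n−i)
p-value (one-sided, H₁ greater) = 0.14837
At α=0.1: p ≥ α → fail to reject H₀

reject H₀: no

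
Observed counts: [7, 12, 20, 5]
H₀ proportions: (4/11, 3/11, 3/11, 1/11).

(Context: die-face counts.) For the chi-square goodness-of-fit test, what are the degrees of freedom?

degrees of freedom = 3

df = k − 1 = 4 − 1 = 3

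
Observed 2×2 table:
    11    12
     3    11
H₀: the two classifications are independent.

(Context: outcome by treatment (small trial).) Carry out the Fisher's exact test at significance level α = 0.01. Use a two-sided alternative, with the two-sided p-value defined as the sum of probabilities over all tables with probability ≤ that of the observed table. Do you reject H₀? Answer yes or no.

Margins: r₁=23, r₂=14, c₁=14, c₂=23, n=37
p_obs = C(23,11)·C(14,3)/C(37,14); sum pmf over tables with pmf ≤ p_obs
p-value (two-sided) = 0.16572
At α=0.01: p ≥ α → fail to reject H₀

reject H₀: no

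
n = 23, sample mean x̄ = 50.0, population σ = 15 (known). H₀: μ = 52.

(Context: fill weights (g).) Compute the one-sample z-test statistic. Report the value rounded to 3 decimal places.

SE = σ/√n = 15/√23 = 3.1277
z = (x̄−μ₀)/SE = (50.0−52)/3.1277 = -0.6394

test statistic = -0.639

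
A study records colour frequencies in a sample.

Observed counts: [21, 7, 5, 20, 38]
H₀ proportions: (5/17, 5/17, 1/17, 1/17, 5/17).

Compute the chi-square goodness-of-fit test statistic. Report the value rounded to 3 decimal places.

test statistic = 60.655

n = 91; E_i = n·p_i = [26.76, 26.76, 5.35, 5.35, 26.76]
χ² = (21−26.76)²/26.76 + (7−26.76)²/26.76 + (5−5.35)²/5.35 + (20−5.35)²/5.35 + (38−26.76)²/26.76 = 60.6549
df = 4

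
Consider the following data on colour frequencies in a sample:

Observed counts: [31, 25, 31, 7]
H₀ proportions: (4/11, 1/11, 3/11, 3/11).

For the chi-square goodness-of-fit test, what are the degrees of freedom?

degrees of freedom = 3

df = k − 1 = 4 − 1 = 3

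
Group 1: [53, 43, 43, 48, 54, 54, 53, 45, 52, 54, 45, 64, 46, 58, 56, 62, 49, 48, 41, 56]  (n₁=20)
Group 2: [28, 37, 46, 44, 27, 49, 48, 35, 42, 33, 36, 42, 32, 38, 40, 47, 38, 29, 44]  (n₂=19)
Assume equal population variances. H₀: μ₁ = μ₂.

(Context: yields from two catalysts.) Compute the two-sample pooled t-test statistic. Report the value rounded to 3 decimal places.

x̄₁=51.200, s₁=6.371, n₁=20
x̄₂=38.684, s₂=6.840, n₂=19
s_p² = [19·6.371² + 18·6.840²]/37 = 43.6028
SE = √(s_p²·(1/20+1/19)) = 2.1154
t = (51.200−38.684)/2.1154 = 5.9164
df = 37

test statistic = 5.916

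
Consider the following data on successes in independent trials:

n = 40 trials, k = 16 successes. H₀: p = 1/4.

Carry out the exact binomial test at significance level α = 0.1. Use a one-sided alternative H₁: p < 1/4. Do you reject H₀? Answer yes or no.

Exact binomial: n=40, k=16, p₀=1/4=0.2500
P(X≤16) from Σ C(n,i)·p₀^i·(1−p₀)^(n−i)
p-value (one-sided, H₁ less) = 0.98844
At α=0.1: p ≥ α → fail to reject H₀

reject H₀: no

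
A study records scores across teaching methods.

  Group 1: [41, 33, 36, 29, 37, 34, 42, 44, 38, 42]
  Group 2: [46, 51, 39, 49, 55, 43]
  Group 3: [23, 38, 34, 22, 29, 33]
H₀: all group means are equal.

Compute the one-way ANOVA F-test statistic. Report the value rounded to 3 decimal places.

test statistic = 15.094

Group means [37.60, 47.17, 29.83], grand mean 38.091
SSB = Σnᵢ(x̄ᵢ−x̄)² = 905.752; SSW = ΣΣ(x−x̄ᵢ)² = 570.067
MSB = 905.752/2 = 452.8758; MSW = 570.067/19 = 30.0035
F = MSB/MSW = 15.0941
df = (2, 19)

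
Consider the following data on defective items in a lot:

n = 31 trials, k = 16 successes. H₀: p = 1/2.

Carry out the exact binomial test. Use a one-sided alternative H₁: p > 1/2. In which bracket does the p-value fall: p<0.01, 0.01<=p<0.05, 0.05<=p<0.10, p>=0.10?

Exact binomial: n=31, k=16, p₀=1/2=0.5000
P(X≥16) from Σ C(n,i)·p₀^i·(1−p₀)^(n−i)
p-value (one-sided, H₁ greater) = 0.50000
→ bracket: p>=0.10

p-value bracket: p>=0.10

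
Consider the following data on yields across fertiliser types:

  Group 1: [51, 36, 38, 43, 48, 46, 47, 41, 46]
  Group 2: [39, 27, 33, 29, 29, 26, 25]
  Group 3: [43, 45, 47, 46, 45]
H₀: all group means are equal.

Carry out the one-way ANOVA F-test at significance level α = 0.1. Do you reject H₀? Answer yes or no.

reject H₀: yes

Group means [44.00, 29.71, 45.20], grand mean 39.524
SSB = Σnᵢ(x̄ᵢ−x̄)² = 1015.010; SSW = ΣΣ(x−x̄ᵢ)² = 342.229
MSB = 1015.010/2 = 507.5048; MSW = 342.229/18 = 19.0127
F = MSB/MSW = 26.6929
df = (2, 18)
p-value (upper-tail) = 0.00000
At α=0.1: p < α → reject H₀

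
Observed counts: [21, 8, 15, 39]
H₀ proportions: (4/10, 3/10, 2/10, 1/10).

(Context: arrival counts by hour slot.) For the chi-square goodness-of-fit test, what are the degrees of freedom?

degrees of freedom = 3

df = k − 1 = 4 − 1 = 3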